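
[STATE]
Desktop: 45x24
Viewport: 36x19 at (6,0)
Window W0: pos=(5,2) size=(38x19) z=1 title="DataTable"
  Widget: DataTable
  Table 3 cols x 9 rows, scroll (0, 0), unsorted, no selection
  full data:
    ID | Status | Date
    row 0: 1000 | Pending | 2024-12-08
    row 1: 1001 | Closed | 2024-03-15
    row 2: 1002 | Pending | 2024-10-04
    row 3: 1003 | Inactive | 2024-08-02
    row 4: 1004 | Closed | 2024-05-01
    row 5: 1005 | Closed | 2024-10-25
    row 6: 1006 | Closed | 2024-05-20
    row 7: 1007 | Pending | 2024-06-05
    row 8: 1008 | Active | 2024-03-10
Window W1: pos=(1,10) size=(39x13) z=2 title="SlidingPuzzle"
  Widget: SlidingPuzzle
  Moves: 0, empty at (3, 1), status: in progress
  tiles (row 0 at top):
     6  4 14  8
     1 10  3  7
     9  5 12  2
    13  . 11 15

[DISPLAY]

                                    
                                    
━━━━━━━━━━━━━━━━━━━━━━━━━━━━━━━━━━━━
 DataTable                          
────────────────────────────────────
ID  │Status  │Date                  
────┼────────┼──────────            
1000│Pending │2024-12-08            
1001│Closed  │2024-03-15            
1002│Pending │2024-10-04            
━━━━━━━━━━━━━━━━━━━━━━━━━━━━━━━━━┓  
dingPuzzle                       ┃  
─────────────────────────────────┨  
─┬────┬────┬────┐                ┃  
 │  4 │ 14 │  8 │                ┃  
─┼────┼────┼────┤                ┃  
 │ 10 │  3 │  7 │                ┃  
─┼────┼────┼────┤                ┃  
 │  5 │ 12 │  2 │                ┃  


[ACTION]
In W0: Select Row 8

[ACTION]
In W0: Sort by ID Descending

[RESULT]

                                    
                                    
━━━━━━━━━━━━━━━━━━━━━━━━━━━━━━━━━━━━
 DataTable                          
────────────────────────────────────
ID ▼│Status  │Date                  
────┼────────┼──────────            
1008│Active  │2024-03-10            
1007│Pending │2024-06-05            
1006│Closed  │2024-05-20            
━━━━━━━━━━━━━━━━━━━━━━━━━━━━━━━━━┓  
dingPuzzle                       ┃  
─────────────────────────────────┨  
─┬────┬────┬────┐                ┃  
 │  4 │ 14 │  8 │                ┃  
─┼────┼────┼────┤                ┃  
 │ 10 │  3 │  7 │                ┃  
─┼────┼────┼────┤                ┃  
 │  5 │ 12 │  2 │                ┃  


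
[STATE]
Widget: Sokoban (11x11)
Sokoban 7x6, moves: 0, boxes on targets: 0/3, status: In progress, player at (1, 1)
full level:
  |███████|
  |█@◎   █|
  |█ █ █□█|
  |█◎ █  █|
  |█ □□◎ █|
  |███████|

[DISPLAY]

███████    
█@◎   █    
█ █ █□█    
█◎ █  █    
█ □□◎ █    
███████    
Moves: 0  0
           
           
           
           


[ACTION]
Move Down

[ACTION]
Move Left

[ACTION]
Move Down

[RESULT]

███████    
█ ◎   █    
█ █ █□█    
█+ █  █    
█ □□◎ █    
███████    
Moves: 2  0
           
           
           
           


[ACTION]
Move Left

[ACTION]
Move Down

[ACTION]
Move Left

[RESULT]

███████    
█ ◎   █    
█ █ █□█    
█◎ █  █    
█@□□◎ █    
███████    
Moves: 3  0
           
           
           
           


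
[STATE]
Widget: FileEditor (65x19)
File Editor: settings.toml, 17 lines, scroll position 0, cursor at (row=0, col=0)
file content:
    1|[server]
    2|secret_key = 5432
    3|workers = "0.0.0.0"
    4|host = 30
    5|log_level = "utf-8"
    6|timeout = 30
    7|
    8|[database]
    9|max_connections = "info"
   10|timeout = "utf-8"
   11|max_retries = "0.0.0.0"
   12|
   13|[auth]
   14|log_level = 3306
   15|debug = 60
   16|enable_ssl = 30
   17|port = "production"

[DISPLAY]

█server]                                                        ▲
secret_key = 5432                                               █
workers = "0.0.0.0"                                             ░
host = 30                                                       ░
log_level = "utf-8"                                             ░
timeout = 30                                                    ░
                                                                ░
[database]                                                      ░
max_connections = "info"                                        ░
timeout = "utf-8"                                               ░
max_retries = "0.0.0.0"                                         ░
                                                                ░
[auth]                                                          ░
log_level = 3306                                                ░
debug = 60                                                      ░
enable_ssl = 30                                                 ░
port = "production"                                             ░
                                                                ░
                                                                ▼


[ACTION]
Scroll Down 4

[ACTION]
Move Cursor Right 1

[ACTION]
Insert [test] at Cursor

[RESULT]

[test█erver]                                                    ▲
secret_key = 5432                                               █
workers = "0.0.0.0"                                             ░
host = 30                                                       ░
log_level = "utf-8"                                             ░
timeout = 30                                                    ░
                                                                ░
[database]                                                      ░
max_connections = "info"                                        ░
timeout = "utf-8"                                               ░
max_retries = "0.0.0.0"                                         ░
                                                                ░
[auth]                                                          ░
log_level = 3306                                                ░
debug = 60                                                      ░
enable_ssl = 30                                                 ░
port = "production"                                             ░
                                                                ░
                                                                ▼


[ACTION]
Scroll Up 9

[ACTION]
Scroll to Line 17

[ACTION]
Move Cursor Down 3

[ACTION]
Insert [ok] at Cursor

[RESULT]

[testserver]                                                    ▲
secret_key = 5432                                               █
workers = "0.0.0.0"                                             ░
host ok█ 30                                                     ░
log_level = "utf-8"                                             ░
timeout = 30                                                    ░
                                                                ░
[database]                                                      ░
max_connections = "info"                                        ░
timeout = "utf-8"                                               ░
max_retries = "0.0.0.0"                                         ░
                                                                ░
[auth]                                                          ░
log_level = 3306                                                ░
debug = 60                                                      ░
enable_ssl = 30                                                 ░
port = "production"                                             ░
                                                                ░
                                                                ▼


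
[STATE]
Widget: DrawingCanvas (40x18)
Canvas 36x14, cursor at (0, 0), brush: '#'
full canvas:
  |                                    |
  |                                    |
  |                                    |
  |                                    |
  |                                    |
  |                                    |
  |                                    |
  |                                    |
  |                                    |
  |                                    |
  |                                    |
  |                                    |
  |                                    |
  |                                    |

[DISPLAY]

+                                       
                                        
                                        
                                        
                                        
                                        
                                        
                                        
                                        
                                        
                                        
                                        
                                        
                                        
                                        
                                        
                                        
                                        


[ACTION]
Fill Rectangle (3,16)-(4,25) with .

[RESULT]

+                                       
                                        
                                        
                ..........              
                ..........              
                                        
                                        
                                        
                                        
                                        
                                        
                                        
                                        
                                        
                                        
                                        
                                        
                                        


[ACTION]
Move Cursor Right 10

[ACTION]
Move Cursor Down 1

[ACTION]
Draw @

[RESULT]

                                        
          @                             
                                        
                ..........              
                ..........              
                                        
                                        
                                        
                                        
                                        
                                        
                                        
                                        
                                        
                                        
                                        
                                        
                                        


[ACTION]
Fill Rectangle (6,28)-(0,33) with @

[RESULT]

                            @@@@@@      
          @                 @@@@@@      
                            @@@@@@      
                ..........  @@@@@@      
                ..........  @@@@@@      
                            @@@@@@      
                            @@@@@@      
                                        
                                        
                                        
                                        
                                        
                                        
                                        
                                        
                                        
                                        
                                        


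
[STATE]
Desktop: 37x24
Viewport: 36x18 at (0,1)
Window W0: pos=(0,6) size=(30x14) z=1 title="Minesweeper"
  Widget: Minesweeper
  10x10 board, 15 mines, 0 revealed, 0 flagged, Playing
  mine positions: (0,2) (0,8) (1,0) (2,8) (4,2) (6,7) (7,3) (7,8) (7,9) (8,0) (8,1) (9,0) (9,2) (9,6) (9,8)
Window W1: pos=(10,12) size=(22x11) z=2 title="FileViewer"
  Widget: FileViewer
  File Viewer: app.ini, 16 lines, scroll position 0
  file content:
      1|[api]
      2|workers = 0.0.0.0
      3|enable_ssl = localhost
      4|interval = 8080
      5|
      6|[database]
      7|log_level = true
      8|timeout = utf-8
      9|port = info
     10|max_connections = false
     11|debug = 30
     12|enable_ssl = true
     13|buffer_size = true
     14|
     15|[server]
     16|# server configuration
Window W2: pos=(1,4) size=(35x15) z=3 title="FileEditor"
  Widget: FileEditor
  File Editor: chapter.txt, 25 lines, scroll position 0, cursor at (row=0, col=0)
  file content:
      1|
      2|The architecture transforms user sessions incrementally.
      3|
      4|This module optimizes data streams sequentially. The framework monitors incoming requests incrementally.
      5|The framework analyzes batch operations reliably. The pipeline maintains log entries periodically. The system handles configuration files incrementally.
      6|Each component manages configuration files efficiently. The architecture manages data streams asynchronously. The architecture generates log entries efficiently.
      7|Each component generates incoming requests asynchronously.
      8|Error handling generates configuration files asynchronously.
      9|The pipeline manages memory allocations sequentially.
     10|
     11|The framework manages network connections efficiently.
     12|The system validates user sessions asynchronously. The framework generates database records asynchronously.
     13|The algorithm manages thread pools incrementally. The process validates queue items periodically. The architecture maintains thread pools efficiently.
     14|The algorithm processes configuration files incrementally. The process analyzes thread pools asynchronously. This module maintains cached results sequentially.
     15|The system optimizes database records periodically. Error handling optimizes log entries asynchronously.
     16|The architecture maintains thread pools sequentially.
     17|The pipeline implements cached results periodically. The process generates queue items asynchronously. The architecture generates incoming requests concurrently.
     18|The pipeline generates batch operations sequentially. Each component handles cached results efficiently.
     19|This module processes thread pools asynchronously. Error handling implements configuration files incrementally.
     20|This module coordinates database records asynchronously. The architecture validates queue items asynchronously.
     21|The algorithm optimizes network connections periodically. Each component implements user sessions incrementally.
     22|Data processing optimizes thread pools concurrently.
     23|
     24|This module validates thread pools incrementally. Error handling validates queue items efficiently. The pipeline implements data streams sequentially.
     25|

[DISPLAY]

                                    
                                    
                                    
 ┏━━━━━━━━━━━━━━━━━━━━━━━━━━━━━━━━━┓
 ┃ FileEditor                      ┃
┏┠─────────────────────────────────┨
┃┃█                               ▲┃
┠┃The architecture transforms user█┃
┃┃                                ░┃
┃┃This module optimizes data strea░┃
┃┃The framework analyzes batch ope░┃
┃┃Each component manages configura░┃
┃┃Each component generates incomin░┃
┃┃Error handling generates configu░┃
┃┃The pipeline manages memory allo░┃
┃┃                                ░┃
┃┃The framework manages network co▼┃
┃┗━━━━━━━━━━━━━━━━━━━━━━━━━━━━━━━━━┛


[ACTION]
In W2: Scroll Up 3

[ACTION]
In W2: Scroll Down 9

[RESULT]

                                    
                                    
                                    
 ┏━━━━━━━━━━━━━━━━━━━━━━━━━━━━━━━━━┓
 ┃ FileEditor                      ┃
┏┠─────────────────────────────────┨
┃┃                                ▲┃
┠┃The framework manages network co░┃
┃┃The system validates user sessio░┃
┃┃The algorithm manages thread poo░┃
┃┃The algorithm processes configur░┃
┃┃The system optimizes database re░┃
┃┃The architecture maintains threa█┃
┃┃The pipeline implements cached r░┃
┃┃The pipeline generates batch ope░┃
┃┃This module processes thread poo░┃
┃┃This module coordinates database▼┃
┃┗━━━━━━━━━━━━━━━━━━━━━━━━━━━━━━━━━┛


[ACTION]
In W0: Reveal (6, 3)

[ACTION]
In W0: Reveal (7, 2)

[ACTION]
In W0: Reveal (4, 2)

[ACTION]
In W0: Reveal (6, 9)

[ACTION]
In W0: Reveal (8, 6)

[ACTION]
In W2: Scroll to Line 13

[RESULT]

                                    
                                    
                                    
 ┏━━━━━━━━━━━━━━━━━━━━━━━━━━━━━━━━━┓
 ┃ FileEditor                      ┃
┏┠─────────────────────────────────┨
┃┃The algorithm manages thread poo▲┃
┠┃The algorithm processes configur░┃
┃┃The system optimizes database re░┃
┃┃The architecture maintains threa░┃
┃┃The pipeline implements cached r░┃
┃┃The pipeline generates batch ope░┃
┃┃This module processes thread poo░┃
┃┃This module coordinates database░┃
┃┃The algorithm optimizes network █┃
┃┃Data processing optimizes thread░┃
┃┃                                ▼┃
┃┗━━━━━━━━━━━━━━━━━━━━━━━━━━━━━━━━━┛


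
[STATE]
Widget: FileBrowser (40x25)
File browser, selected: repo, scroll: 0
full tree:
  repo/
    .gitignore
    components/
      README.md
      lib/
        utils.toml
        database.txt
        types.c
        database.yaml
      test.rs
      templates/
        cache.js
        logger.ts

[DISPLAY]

> [-] repo/                             
    .gitignore                          
    [+] components/                     
                                        
                                        
                                        
                                        
                                        
                                        
                                        
                                        
                                        
                                        
                                        
                                        
                                        
                                        
                                        
                                        
                                        
                                        
                                        
                                        
                                        
                                        


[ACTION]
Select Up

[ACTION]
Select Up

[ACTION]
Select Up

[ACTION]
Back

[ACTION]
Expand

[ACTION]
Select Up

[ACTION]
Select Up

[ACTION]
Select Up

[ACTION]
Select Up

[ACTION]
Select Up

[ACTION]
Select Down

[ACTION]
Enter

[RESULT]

  [-] repo/                             
  > .gitignore                          
    [+] components/                     
                                        
                                        
                                        
                                        
                                        
                                        
                                        
                                        
                                        
                                        
                                        
                                        
                                        
                                        
                                        
                                        
                                        
                                        
                                        
                                        
                                        
                                        


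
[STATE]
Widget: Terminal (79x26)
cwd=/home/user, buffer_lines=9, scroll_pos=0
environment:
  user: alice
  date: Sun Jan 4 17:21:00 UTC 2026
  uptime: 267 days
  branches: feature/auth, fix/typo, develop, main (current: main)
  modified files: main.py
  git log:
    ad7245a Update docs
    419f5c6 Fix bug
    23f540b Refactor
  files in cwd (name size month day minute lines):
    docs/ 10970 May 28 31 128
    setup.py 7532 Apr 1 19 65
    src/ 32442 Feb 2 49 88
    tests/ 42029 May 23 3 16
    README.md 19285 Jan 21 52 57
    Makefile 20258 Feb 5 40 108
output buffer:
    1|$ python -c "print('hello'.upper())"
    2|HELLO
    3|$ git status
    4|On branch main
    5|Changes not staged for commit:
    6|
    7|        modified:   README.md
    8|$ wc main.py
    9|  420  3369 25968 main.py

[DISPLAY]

$ python -c "print('hello'.upper())"                                           
HELLO                                                                          
$ git status                                                                   
On branch main                                                                 
Changes not staged for commit:                                                 
                                                                               
        modified:   README.md                                                  
$ wc main.py                                                                   
  420  3369 25968 main.py                                                      
$ █                                                                            
                                                                               
                                                                               
                                                                               
                                                                               
                                                                               
                                                                               
                                                                               
                                                                               
                                                                               
                                                                               
                                                                               
                                                                               
                                                                               
                                                                               
                                                                               
                                                                               


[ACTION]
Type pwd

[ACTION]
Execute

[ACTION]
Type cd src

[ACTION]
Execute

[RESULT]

$ python -c "print('hello'.upper())"                                           
HELLO                                                                          
$ git status                                                                   
On branch main                                                                 
Changes not staged for commit:                                                 
                                                                               
        modified:   README.md                                                  
$ wc main.py                                                                   
  420  3369 25968 main.py                                                      
$ pwd                                                                          
/home/user                                                                     
$ cd src                                                                       
                                                                               
$ █                                                                            
                                                                               
                                                                               
                                                                               
                                                                               
                                                                               
                                                                               
                                                                               
                                                                               
                                                                               
                                                                               
                                                                               
                                                                               


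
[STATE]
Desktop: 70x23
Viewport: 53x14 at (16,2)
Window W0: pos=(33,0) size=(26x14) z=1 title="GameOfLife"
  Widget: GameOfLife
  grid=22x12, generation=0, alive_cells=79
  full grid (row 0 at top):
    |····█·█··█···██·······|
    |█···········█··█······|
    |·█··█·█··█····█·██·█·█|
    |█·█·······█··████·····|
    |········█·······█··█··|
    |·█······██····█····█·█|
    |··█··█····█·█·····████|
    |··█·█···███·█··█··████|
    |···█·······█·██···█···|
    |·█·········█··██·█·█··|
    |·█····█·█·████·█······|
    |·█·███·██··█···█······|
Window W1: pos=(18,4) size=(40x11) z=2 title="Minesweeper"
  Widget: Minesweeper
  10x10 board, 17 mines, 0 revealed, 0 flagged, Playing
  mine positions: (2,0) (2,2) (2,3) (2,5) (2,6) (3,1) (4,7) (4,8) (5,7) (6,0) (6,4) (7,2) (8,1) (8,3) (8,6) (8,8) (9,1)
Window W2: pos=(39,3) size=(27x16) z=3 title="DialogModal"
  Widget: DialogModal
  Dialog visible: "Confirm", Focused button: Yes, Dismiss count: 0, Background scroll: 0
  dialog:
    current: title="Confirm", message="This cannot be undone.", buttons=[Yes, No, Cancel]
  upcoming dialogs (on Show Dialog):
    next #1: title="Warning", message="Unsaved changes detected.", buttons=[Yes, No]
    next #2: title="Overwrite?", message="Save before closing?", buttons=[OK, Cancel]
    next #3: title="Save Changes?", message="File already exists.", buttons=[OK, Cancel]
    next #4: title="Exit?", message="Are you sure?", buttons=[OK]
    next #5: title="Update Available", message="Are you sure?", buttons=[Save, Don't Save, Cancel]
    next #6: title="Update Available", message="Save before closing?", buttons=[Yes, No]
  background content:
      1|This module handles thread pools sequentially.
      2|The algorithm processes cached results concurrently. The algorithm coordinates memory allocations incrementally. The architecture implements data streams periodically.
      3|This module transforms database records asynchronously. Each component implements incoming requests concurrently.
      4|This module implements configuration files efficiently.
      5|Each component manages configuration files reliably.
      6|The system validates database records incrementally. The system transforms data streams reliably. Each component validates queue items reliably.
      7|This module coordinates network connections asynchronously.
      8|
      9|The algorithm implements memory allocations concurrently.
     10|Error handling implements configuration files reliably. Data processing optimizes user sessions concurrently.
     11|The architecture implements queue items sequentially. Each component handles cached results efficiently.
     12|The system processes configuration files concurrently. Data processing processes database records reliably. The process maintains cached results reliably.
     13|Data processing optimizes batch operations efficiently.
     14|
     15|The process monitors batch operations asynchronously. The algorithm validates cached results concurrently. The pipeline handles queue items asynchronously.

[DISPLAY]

                 ┠────────────────────────┨          
                 ┃Gen: ┏━━━━━━━━━━━━━━━━━━━━━━━━━┓   
  ┏━━━━━━━━━━━━━━━━━━━━┃ DialogModal             ┃   
  ┃ Minesweeper        ┠─────────────────────────┨   
  ┠────────────────────┃This module handles threa┃   
  ┃■■■■■■■■■■          ┃The algorithm processes c┃   
  ┃■■■■■■■■■■          ┃This module transforms da┃   
  ┃■■■■■■■■■■          ┃Th┌───────────────────┐co┃   
  ┃■■■■■■■■■■          ┃Ea│      Confirm      │co┃   
  ┃■■■■■■■■■■          ┃Th│This cannot be undo│ta┃   
  ┃■■■■■■■■■■          ┃Th│[Yes]  No   Cancel │ n┃   
  ┃■■■■■■■■■■          ┃  └───────────────────┘  ┃   
  ┗━━━━━━━━━━━━━━━━━━━━┃The algorithm implements ┃   
                       ┃Error handling implements┃   


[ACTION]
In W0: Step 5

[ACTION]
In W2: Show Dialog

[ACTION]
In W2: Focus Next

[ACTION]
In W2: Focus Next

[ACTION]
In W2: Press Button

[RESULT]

                 ┠────────────────────────┨          
                 ┃Gen: ┏━━━━━━━━━━━━━━━━━━━━━━━━━┓   
  ┏━━━━━━━━━━━━━━━━━━━━┃ DialogModal             ┃   
  ┃ Minesweeper        ┠─────────────────────────┨   
  ┠────────────────────┃This module handles threa┃   
  ┃■■■■■■■■■■          ┃The algorithm processes c┃   
  ┃■■■■■■■■■■          ┃This module transforms da┃   
  ┃■■■■■■■■■■          ┃This module implements co┃   
  ┃■■■■■■■■■■          ┃Each component manages co┃   
  ┃■■■■■■■■■■          ┃The system validates data┃   
  ┃■■■■■■■■■■          ┃This module coordinates n┃   
  ┃■■■■■■■■■■          ┃                         ┃   
  ┗━━━━━━━━━━━━━━━━━━━━┃The algorithm implements ┃   
                       ┃Error handling implements┃   


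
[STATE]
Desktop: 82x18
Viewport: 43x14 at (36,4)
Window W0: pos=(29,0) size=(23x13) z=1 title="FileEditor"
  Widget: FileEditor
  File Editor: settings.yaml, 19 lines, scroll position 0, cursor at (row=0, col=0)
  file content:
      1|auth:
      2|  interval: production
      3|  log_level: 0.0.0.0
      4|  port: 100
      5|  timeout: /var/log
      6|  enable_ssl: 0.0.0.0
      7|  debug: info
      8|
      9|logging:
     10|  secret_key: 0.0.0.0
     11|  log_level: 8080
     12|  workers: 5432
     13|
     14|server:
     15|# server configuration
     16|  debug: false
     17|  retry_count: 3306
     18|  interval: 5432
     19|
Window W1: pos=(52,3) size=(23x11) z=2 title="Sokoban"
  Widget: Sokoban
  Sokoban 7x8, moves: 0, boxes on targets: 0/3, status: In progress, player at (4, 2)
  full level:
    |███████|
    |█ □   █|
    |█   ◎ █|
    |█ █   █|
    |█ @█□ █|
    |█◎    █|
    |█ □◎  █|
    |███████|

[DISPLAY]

rval: producti█┃┃ Sokoban             ┃    
level: 0.0.0.0░┃┠─────────────────────┨    
: 100         ░┃┃███████              ┃    
out: /var/log ░┃┃█ □   █              ┃    
le_ssl: 0.0.0.░┃┃█   ◎ █              ┃    
g: info       ░┃┃█ █   █              ┃    
              ░┃┃█ @█□ █              ┃    
g:            ▼┃┃█◎    █              ┃    
━━━━━━━━━━━━━━━┛┃█ □◎  █              ┃    
                ┗━━━━━━━━━━━━━━━━━━━━━┛    
                                           
                                           
                                           
                                           


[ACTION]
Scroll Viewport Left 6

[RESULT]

  interval: producti█┃┃ Sokoban            
  log_level: 0.0.0.0░┃┠────────────────────
  port: 100         ░┃┃███████             
  timeout: /var/log ░┃┃█ □   █             
  enable_ssl: 0.0.0.░┃┃█   ◎ █             
  debug: info       ░┃┃█ █   █             
                    ░┃┃█ @█□ █             
logging:            ▼┃┃█◎    █             
━━━━━━━━━━━━━━━━━━━━━┛┃█ □◎  █             
                      ┗━━━━━━━━━━━━━━━━━━━━
                                           
                                           
                                           
                                           


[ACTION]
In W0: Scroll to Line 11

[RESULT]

  workers: 5432     ░┃┃ Sokoban            
                    ░┃┠────────────────────
server:             ░┃┃███████             
# server configurati░┃┃█ □   █             
  debug: false      ░┃┃█   ◎ █             
  retry_count: 3306 ░┃┃█ █   █             
  interval: 5432    █┃┃█ @█□ █             
                    ▼┃┃█◎    █             
━━━━━━━━━━━━━━━━━━━━━┛┃█ □◎  █             
                      ┗━━━━━━━━━━━━━━━━━━━━
                                           
                                           
                                           
                                           


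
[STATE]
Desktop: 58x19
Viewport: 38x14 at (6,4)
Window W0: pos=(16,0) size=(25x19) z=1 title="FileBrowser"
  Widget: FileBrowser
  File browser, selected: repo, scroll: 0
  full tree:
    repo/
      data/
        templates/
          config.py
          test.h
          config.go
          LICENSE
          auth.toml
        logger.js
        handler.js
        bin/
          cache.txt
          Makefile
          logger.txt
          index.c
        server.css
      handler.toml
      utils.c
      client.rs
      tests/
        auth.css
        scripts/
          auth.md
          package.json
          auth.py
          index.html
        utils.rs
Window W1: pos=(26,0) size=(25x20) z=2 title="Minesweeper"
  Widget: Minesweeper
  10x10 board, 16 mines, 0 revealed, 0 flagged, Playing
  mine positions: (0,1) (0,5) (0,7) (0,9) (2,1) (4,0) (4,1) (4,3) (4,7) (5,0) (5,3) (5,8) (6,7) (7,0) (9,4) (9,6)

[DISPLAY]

          ┃    [+] d┃■■■■■■■■■■       
          ┃    handl┃■■■■■■■■■■       
          ┃    utils┃■■■■■■■■■■       
          ┃    clien┃■■■■■■■■■■       
          ┃    [+] t┃■■■■■■■■■■       
          ┃         ┃■■■■■■■■■■       
          ┃         ┃■■■■■■■■■■       
          ┃         ┃■■■■■■■■■■       
          ┃         ┃■■■■■■■■■■       
          ┃         ┃                 
          ┃         ┃                 
          ┃         ┃                 
          ┃         ┃                 
          ┃         ┃                 


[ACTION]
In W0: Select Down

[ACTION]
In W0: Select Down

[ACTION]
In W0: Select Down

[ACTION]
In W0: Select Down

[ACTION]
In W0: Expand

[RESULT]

          ┃    [+] d┃■■■■■■■■■■       
          ┃    handl┃■■■■■■■■■■       
          ┃    utils┃■■■■■■■■■■       
          ┃  > clien┃■■■■■■■■■■       
          ┃    [+] t┃■■■■■■■■■■       
          ┃         ┃■■■■■■■■■■       
          ┃         ┃■■■■■■■■■■       
          ┃         ┃■■■■■■■■■■       
          ┃         ┃■■■■■■■■■■       
          ┃         ┃                 
          ┃         ┃                 
          ┃         ┃                 
          ┃         ┃                 
          ┃         ┃                 


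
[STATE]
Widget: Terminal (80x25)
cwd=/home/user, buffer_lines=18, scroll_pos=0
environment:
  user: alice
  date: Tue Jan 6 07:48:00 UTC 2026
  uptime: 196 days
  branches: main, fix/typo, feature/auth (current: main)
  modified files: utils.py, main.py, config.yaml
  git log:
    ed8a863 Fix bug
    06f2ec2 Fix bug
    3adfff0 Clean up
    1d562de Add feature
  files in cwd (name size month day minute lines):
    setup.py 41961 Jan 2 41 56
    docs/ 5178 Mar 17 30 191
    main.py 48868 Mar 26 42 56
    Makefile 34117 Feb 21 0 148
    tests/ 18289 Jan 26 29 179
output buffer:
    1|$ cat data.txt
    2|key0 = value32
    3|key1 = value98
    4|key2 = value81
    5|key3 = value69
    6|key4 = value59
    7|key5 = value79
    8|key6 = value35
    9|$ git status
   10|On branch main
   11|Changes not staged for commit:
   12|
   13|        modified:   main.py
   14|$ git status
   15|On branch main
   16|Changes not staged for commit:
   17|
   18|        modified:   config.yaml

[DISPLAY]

$ cat data.txt                                                                  
key0 = value32                                                                  
key1 = value98                                                                  
key2 = value81                                                                  
key3 = value69                                                                  
key4 = value59                                                                  
key5 = value79                                                                  
key6 = value35                                                                  
$ git status                                                                    
On branch main                                                                  
Changes not staged for commit:                                                  
                                                                                
        modified:   main.py                                                     
$ git status                                                                    
On branch main                                                                  
Changes not staged for commit:                                                  
                                                                                
        modified:   config.yaml                                                 
$ █                                                                             
                                                                                
                                                                                
                                                                                
                                                                                
                                                                                
                                                                                


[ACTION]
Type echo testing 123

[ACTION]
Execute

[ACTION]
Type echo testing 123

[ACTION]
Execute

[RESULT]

$ cat data.txt                                                                  
key0 = value32                                                                  
key1 = value98                                                                  
key2 = value81                                                                  
key3 = value69                                                                  
key4 = value59                                                                  
key5 = value79                                                                  
key6 = value35                                                                  
$ git status                                                                    
On branch main                                                                  
Changes not staged for commit:                                                  
                                                                                
        modified:   main.py                                                     
$ git status                                                                    
On branch main                                                                  
Changes not staged for commit:                                                  
                                                                                
        modified:   config.yaml                                                 
$ echo testing 123                                                              
testing 123                                                                     
$ echo testing 123                                                              
testing 123                                                                     
$ █                                                                             
                                                                                
                                                                                


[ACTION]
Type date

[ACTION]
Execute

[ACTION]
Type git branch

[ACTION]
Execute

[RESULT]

key3 = value69                                                                  
key4 = value59                                                                  
key5 = value79                                                                  
key6 = value35                                                                  
$ git status                                                                    
On branch main                                                                  
Changes not staged for commit:                                                  
                                                                                
        modified:   main.py                                                     
$ git status                                                                    
On branch main                                                                  
Changes not staged for commit:                                                  
                                                                                
        modified:   config.yaml                                                 
$ echo testing 123                                                              
testing 123                                                                     
$ echo testing 123                                                              
testing 123                                                                     
$ date                                                                          
Tue Jan 6 07:48:00 UTC 2026                                                     
$ git branch                                                                    
* main                                                                          
  fix/typo                                                                      
  feature/auth                                                                  
$ █                                                                             
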